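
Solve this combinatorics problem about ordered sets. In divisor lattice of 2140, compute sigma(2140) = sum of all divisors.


sigma(n) = sum of divisors.
Divisors of 2140: [1, 2, 4, 5, 10, 20, 107, 214, 428, 535, 1070, 2140]
Sum = 4536


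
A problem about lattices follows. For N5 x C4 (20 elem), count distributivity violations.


Distributive law: a ^ (b v c) = (a ^ b) v (a ^ c).
Check all 20^3 = 8000 ordered triples (a,b,c).
  e.g. a=(b,0), b=(a,0), c=(c,0): lhs=(b,0) != rhs=(a,0)
  e.g. a=(b,0), b=(a,0), c=(c,1): lhs=(b,0) != rhs=(a,0)
Total violating triples: 128


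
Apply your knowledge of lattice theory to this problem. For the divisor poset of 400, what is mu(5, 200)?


In a divisor lattice, mu(a,b) = mu(b/a) where mu is the classical Mobius function.
b/a = 200/5 = 40
Prime factorization of 40: primes [2, 5]
40 is not squarefree, so mu(40) = 0


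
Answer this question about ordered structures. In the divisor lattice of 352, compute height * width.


Height = length of longest chain minus 1; width = size of largest antichain.
A maximum chain: 1 | 11 | 22 | 44 | 88 | 176 | 352  (height 6).
A maximum antichain: {2, 11}  (width 2).
Product = 6 * 2 = 12


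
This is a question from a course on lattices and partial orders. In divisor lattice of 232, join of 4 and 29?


In a divisor lattice, join = lcm (least common multiple).
gcd(4,29) = 1
lcm(4,29) = 4*29/gcd = 116/1 = 116


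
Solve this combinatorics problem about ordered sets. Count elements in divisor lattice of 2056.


Divisors of 2056: [1, 2, 4, 8, 257, 514, 1028, 2056]
Count: 8


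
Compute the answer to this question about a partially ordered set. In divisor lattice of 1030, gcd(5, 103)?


Meet=gcd.
gcd(5,103)=1


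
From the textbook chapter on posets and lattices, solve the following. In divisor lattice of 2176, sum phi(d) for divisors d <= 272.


Divisors of 2176 up to 272: [1, 2, 4, 8, 16, 17, 32, 34, 64, 68, 128, 136, 272]
phi values: [1, 1, 2, 4, 8, 16, 16, 16, 32, 32, 64, 64, 128]
Sum = 384


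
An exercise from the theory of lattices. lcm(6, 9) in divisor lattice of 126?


Join=lcm.
gcd(6,9)=3
lcm=18


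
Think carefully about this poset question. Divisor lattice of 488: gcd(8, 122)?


Meet=gcd.
gcd(8,122)=2


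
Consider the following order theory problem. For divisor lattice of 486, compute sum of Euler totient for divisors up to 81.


Divisors of 486 up to 81: [1, 2, 3, 6, 9, 18, 27, 54, 81]
phi values: [1, 1, 2, 2, 6, 6, 18, 18, 54]
Sum = 108


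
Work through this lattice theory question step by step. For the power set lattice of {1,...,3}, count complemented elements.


An element a is complemented if some b has a meet b = bottom, a join b = top.
every subset A has complement S\A, so all elements are complemented.
Complemented elements: {}, {1}, {2}, {3}, {1,2}, {1,3}, ... (2 more)
Count: 8


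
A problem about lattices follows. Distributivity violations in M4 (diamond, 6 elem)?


Distributive law: a ^ (b v c) = (a ^ b) v (a ^ c).
Check all 6^3 = 216 ordered triples (a,b,c).
  e.g. a=a1, b=a2, c=a3: lhs=a1 != rhs=0
  e.g. a=a1, b=a2, c=a4: lhs=a1 != rhs=0
Total violating triples: 24


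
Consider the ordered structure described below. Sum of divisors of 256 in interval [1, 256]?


Interval [1,256] in divisors of 256: [1, 2, 4, 8, 16, 32, 64, 128, 256]
Sum = 511


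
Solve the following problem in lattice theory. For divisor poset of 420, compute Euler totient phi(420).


phi(n) = n * prod_{p|n} (1 - 1/p).
Prime divisors of 420: [2, 3, 5, 7]
phi(420) = 420 * (1 - 1/2) * (1 - 1/3) * (1 - 1/5) * (1 - 1/7)
phi(420) = 96


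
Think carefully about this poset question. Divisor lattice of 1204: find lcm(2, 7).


In a divisor lattice, join = lcm (least common multiple).
gcd(2,7) = 1
lcm(2,7) = 2*7/gcd = 14/1 = 14


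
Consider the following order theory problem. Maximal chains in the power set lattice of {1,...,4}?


A maximal chain goes from the minimum element to a maximal element via cover relations.
Counting all min-to-max paths in the cover graph.
Total maximal chains: 24


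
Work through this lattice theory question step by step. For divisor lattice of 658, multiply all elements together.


Divisors of 658: [1, 2, 7, 14, 47, 94, 329, 658]
Product = n^(d(n)/2) = 658^(8/2)
Product = 187457825296


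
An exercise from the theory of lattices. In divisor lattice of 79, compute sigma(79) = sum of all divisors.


sigma(n) = sum of divisors.
Divisors of 79: [1, 79]
Sum = 80


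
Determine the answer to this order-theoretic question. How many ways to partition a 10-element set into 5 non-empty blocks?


S(n,k) = k*S(n-1,k) + S(n-1,k-1).
S(9,5) = 6951, S(9,4) = 7770
S(10,5) = 5*6951 + 7770 = 34755 + 7770
S(10,5) = 42525


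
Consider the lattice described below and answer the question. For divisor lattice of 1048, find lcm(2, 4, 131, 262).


In a divisor lattice, join = lcm (least common multiple).
Compute lcm iteratively: start with first element, then lcm(current, next).
Elements: [2, 4, 131, 262]
lcm(2,4) = 4
lcm(4,131) = 524
lcm(524,262) = 524
Final lcm = 524


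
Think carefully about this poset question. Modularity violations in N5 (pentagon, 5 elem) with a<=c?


Modular law: if a <= c then a v (b ^ c) = (a v b) ^ c.
Check all triples (a,b,c) with a <= c among 5 elements.
  e.g. a=a, b=c, c=b: lhs=a != rhs=b
Total violating triples: 1


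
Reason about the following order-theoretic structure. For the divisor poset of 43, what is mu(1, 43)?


In a divisor lattice, mu(a,b) = mu(b/a) where mu is the classical Mobius function.
b/a = 43/1 = 43
Prime factorization of 43: primes [43]
43 is squarefree with 1 prime factor(s), so mu(43) = (-1)^1 = -1


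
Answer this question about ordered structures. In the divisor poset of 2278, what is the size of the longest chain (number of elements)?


A chain is a totally ordered subset; we count the number of elements in a maximum chain.
Compute, for each element x, the size of the longest chain ending at x:
  1: 1
  2: 2
  17: 2
  67: 2
  34: 3
  134: 3
  ...
A maximum chain: 1 < 2 < 34 < 2278
Number of elements in the longest chain: 4


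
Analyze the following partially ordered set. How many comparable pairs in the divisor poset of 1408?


A comparable pair {a,b} has a < b or b < a in the order.
Count unordered pairs where one element is strictly below the other.
Examples: {1,2}, {1,4}, {1,8}, {1,11}, ...
Total comparable pairs: 92


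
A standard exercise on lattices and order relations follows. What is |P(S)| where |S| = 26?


Power set = 2^n.
2^26 = 67108864


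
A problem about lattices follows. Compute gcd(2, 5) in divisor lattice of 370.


In a divisor lattice, meet = gcd (greatest common divisor).
By Euclidean algorithm or factoring: gcd(2,5) = 1


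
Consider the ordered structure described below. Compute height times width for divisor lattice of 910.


Height = length of longest chain minus 1; width = size of largest antichain.
A maximum chain: 1 | 13 | 91 | 455 | 910  (height 4).
A maximum antichain: {10, 14, 26, 35, 65, 91}  (width 6).
Product = 4 * 6 = 24


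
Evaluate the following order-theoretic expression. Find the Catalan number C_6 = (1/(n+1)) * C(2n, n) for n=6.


C(n) = C(2n, n) / (n+1).
C(12, 6) = 924
C(6) = 924 / 7 = 132


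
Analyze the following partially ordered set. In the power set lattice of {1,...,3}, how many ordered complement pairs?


Complement pair (a,b): a meet b = bottom, a join b = top.
Here: A intersect B = {} and A union B = {1,...,3}.
Pairs found: ({},{1,2,3}), ({1},{2,3}), ({2},{1,3}), ({3},{1,2}), ... (4 more)
Total ordered pairs: 8


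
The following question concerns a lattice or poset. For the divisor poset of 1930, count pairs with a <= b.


The order relation is {(a,b) : a <= b}, reflexive so it includes (a,a).
Examples: (1,1), (1,10), (1,193), (1,1930), (1,2), ...
Total ordered pairs: 27


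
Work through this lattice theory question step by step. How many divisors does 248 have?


Divisors of 248: [1, 2, 4, 8, 31, 62, 124, 248]
Count: 8


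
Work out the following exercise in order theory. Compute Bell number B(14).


B(n) = number of set partitions of an n-element set.
B(n) satisfies the recurrence: B(n+1) = sum_k C(n,k)*B(k).
B(14) = 190899322


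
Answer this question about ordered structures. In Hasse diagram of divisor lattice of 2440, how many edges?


A cover relation a -< b holds when a < b with no c strictly between.
Cover relations:
  1 -< 2
  1 -< 5
  1 -< 61
  2 -< 4
  2 -< 10
  2 -< 122
  4 -< 8
  4 -< 20
  ...20 more
Total: 28


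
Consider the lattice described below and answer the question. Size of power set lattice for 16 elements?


Power set = 2^n.
2^16 = 65536


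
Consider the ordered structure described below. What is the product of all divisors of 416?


Divisors of 416: [1, 2, 4, 8, 13, 16, 26, 32, 52, 104, 208, 416]
Product = n^(d(n)/2) = 416^(12/2)
Product = 5182746699759616


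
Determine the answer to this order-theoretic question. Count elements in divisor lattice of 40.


Divisors of 40: [1, 2, 4, 5, 8, 10, 20, 40]
Count: 8


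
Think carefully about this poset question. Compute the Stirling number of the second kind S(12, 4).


S(n,k) = k*S(n-1,k) + S(n-1,k-1).
S(11,4) = 145750, S(11,3) = 28501
S(12,4) = 4*145750 + 28501 = 583000 + 28501
S(12,4) = 611501


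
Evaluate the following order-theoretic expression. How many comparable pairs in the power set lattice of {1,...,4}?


A comparable pair {a,b} has a < b or b < a in the order.
Count unordered pairs where one element is strictly below the other.
Examples: {{},{1}}, {{},{2}}, {{},{3}}, {{},{4}}, ...
Total comparable pairs: 65


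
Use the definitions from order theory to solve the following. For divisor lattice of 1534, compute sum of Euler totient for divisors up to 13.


Divisors of 1534 up to 13: [1, 2, 13]
phi values: [1, 1, 12]
Sum = 14


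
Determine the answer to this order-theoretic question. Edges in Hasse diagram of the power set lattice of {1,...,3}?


A cover relation a -< b holds when a < b with no c strictly between.
Cover relations:
  {} -< {1}
  {} -< {2}
  {} -< {3}
  {1} -< {1,2}
  {1} -< {1,3}
  {2} -< {1,2}
  {2} -< {2,3}
  {3} -< {1,3}
  ...4 more
Total: 12


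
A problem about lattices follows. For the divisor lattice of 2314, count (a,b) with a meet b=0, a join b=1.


Complement pair (a,b): a meet b = bottom, a join b = top.
Here: gcd(a,b)=1 and lcm(a,b)=2314, i.e. a*b=2314 with a,b coprime.
Pairs found: (1,2314), (2,1157), (13,178), (26,89), ... (4 more)
Total ordered pairs: 8


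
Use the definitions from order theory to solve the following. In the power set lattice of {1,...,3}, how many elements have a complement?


An element a is complemented if some b has a meet b = bottom, a join b = top.
every subset A has complement S\A, so all elements are complemented.
Complemented elements: {}, {1}, {2}, {3}, {1,2}, {1,3}, ... (2 more)
Count: 8


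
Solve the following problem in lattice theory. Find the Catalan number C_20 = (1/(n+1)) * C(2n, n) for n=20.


C(n) = C(2n, n) / (n+1).
C(40, 20) = 137846528820
C(20) = 137846528820 / 21 = 6564120420


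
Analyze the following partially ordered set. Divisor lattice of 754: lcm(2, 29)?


Join=lcm.
gcd(2,29)=1
lcm=58


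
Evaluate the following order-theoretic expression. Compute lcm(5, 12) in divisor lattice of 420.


In a divisor lattice, join = lcm (least common multiple).
gcd(5,12) = 1
lcm(5,12) = 5*12/gcd = 60/1 = 60


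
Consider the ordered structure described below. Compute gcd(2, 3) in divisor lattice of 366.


In a divisor lattice, meet = gcd (greatest common divisor).
By Euclidean algorithm or factoring: gcd(2,3) = 1


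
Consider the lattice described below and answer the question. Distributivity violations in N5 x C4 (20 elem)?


Distributive law: a ^ (b v c) = (a ^ b) v (a ^ c).
Check all 20^3 = 8000 ordered triples (a,b,c).
  e.g. a=(b,0), b=(a,0), c=(c,0): lhs=(b,0) != rhs=(a,0)
  e.g. a=(b,0), b=(a,0), c=(c,1): lhs=(b,0) != rhs=(a,0)
Total violating triples: 128


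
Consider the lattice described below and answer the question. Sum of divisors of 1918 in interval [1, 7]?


Interval [1,7] in divisors of 1918: [1, 7]
Sum = 8


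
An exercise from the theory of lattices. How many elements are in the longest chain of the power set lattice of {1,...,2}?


A chain is a totally ordered subset; we count the number of elements in a maximum chain.
Compute, for each element x, the size of the longest chain ending at x:
  {}: 1
  {1}: 2
  {2}: 2
  {1,2}: 3
A maximum chain: {} < {1} < {1,2}
Number of elements in the longest chain: 3


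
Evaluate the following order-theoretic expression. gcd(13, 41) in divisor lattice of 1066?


Meet=gcd.
gcd(13,41)=1


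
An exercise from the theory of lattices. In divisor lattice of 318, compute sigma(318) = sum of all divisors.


sigma(n) = sum of divisors.
Divisors of 318: [1, 2, 3, 6, 53, 106, 159, 318]
Sum = 648


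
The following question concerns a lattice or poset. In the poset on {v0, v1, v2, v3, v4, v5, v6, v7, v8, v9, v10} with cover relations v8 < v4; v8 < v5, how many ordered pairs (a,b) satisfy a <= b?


The order relation is {(a,b) : a <= b}, reflexive so it includes (a,a).
Examples: (v0,v0), (v1,v1), (v10,v10), (v2,v2), (v3,v3), ...
Total ordered pairs: 13


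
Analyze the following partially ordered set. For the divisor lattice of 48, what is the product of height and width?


Height = length of longest chain minus 1; width = size of largest antichain.
A maximum chain: 1 | 3 | 6 | 12 | 24 | 48  (height 5).
A maximum antichain: {2, 3}  (width 2).
Product = 5 * 2 = 10


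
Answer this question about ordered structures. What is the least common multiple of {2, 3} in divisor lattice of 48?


In a divisor lattice, join = lcm (least common multiple).
Compute lcm iteratively: start with first element, then lcm(current, next).
Elements: [2, 3]
lcm(2,3) = 6
Final lcm = 6


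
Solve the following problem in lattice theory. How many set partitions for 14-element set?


B(n) = number of set partitions of an n-element set.
B(n) satisfies the recurrence: B(n+1) = sum_k C(n,k)*B(k).
B(14) = 190899322


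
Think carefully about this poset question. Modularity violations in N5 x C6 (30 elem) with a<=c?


Modular law: if a <= c then a v (b ^ c) = (a v b) ^ c.
Check all triples (a,b,c) with a <= c among 30 elements.
  e.g. a=(a,0), b=(c,0), c=(b,0): lhs=(a,0) != rhs=(b,0)
  e.g. a=(a,0), b=(c,1), c=(b,0): lhs=(a,0) != rhs=(b,0)
Total violating triples: 126


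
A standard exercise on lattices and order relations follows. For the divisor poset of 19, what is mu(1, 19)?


In a divisor lattice, mu(a,b) = mu(b/a) where mu is the classical Mobius function.
b/a = 19/1 = 19
Prime factorization of 19: primes [19]
19 is squarefree with 1 prime factor(s), so mu(19) = (-1)^1 = -1


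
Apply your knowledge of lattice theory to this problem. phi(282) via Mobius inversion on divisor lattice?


phi(n) = n * prod_{p|n} (1 - 1/p).
Prime divisors of 282: [2, 3, 47]
phi(282) = 282 * (1 - 1/2) * (1 - 1/3) * (1 - 1/47)
phi(282) = 92


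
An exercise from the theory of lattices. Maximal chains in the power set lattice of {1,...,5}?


A maximal chain goes from the minimum element to a maximal element via cover relations.
Counting all min-to-max paths in the cover graph.
Total maximal chains: 120


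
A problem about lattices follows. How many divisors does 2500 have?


Divisors of 2500: [1, 2, 4, 5, 10, 20, 25, 50, 100, 125, 250, 500, 625, 1250, 2500]
Count: 15


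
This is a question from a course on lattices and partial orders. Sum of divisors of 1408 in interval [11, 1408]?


Interval [11,1408] in divisors of 1408: [11, 22, 44, 88, 176, 352, 704, 1408]
Sum = 2805


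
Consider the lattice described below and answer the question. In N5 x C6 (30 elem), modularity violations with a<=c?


Modular law: if a <= c then a v (b ^ c) = (a v b) ^ c.
Check all triples (a,b,c) with a <= c among 30 elements.
  e.g. a=(a,0), b=(c,0), c=(b,0): lhs=(a,0) != rhs=(b,0)
  e.g. a=(a,0), b=(c,1), c=(b,0): lhs=(a,0) != rhs=(b,0)
Total violating triples: 126


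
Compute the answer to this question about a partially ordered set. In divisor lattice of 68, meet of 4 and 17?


In a divisor lattice, meet = gcd (greatest common divisor).
By Euclidean algorithm or factoring: gcd(4,17) = 1


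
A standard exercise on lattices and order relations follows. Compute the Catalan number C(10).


C(n) = C(2n, n) / (n+1).
C(20, 10) = 184756
C(10) = 184756 / 11 = 16796


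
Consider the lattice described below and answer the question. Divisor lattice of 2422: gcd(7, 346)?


Meet=gcd.
gcd(7,346)=1


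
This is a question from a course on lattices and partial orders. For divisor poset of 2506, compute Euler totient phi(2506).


phi(n) = n * prod_{p|n} (1 - 1/p).
Prime divisors of 2506: [2, 7, 179]
phi(2506) = 2506 * (1 - 1/2) * (1 - 1/7) * (1 - 1/179)
phi(2506) = 1068


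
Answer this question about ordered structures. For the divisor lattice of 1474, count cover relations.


A cover relation a -< b holds when a < b with no c strictly between.
Cover relations:
  1 -< 2
  1 -< 11
  1 -< 67
  2 -< 22
  2 -< 134
  11 -< 22
  11 -< 737
  22 -< 1474
  ...4 more
Total: 12


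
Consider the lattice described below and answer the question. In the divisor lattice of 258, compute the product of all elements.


Divisors of 258: [1, 2, 3, 6, 43, 86, 129, 258]
Product = n^(d(n)/2) = 258^(8/2)
Product = 4430766096


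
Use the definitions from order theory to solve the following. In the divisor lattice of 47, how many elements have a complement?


An element a is complemented if some b has a meet b = bottom, a join b = top.
a is complemented iff gcd(a, n/a)=1, i.e. a is a unitary divisor of 47.
Complemented elements: 1, 47
Count: 2


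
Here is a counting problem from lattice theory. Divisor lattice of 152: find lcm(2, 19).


In a divisor lattice, join = lcm (least common multiple).
gcd(2,19) = 1
lcm(2,19) = 2*19/gcd = 38/1 = 38


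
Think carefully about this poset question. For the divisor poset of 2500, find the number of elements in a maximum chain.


A chain is a totally ordered subset; we count the number of elements in a maximum chain.
Compute, for each element x, the size of the longest chain ending at x:
  1: 1
  2: 2
  5: 2
  4: 3
  25: 3
  10: 3
  ...
A maximum chain: 1 < 2 < 4 < 20 < 100 < 500 < 2500
Number of elements in the longest chain: 7


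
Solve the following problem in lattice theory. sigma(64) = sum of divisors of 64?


sigma(n) = sum of divisors.
Divisors of 64: [1, 2, 4, 8, 16, 32, 64]
Sum = 127


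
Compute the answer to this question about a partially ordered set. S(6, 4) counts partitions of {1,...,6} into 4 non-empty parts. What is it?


S(n,k) = k*S(n-1,k) + S(n-1,k-1).
S(5,4) = 10, S(5,3) = 25
S(6,4) = 4*10 + 25 = 40 + 25
S(6,4) = 65


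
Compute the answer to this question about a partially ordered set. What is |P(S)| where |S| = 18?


Power set = 2^n.
2^18 = 262144


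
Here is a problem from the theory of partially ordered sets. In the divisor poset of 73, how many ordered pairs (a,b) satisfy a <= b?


The order relation is {(a,b) : a <= b}, reflexive so it includes (a,a).
Examples: (1,1), (1,73), (73,73)
Total ordered pairs: 3


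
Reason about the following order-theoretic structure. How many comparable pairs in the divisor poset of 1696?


A comparable pair {a,b} has a < b or b < a in the order.
Count unordered pairs where one element is strictly below the other.
Examples: {1,2}, {1,4}, {1,8}, {1,16}, ...
Total comparable pairs: 51


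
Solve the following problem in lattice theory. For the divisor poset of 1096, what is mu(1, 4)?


In a divisor lattice, mu(a,b) = mu(b/a) where mu is the classical Mobius function.
b/a = 4/1 = 4
Prime factorization of 4: primes [2]
4 is not squarefree, so mu(4) = 0


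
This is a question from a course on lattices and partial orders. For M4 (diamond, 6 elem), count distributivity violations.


Distributive law: a ^ (b v c) = (a ^ b) v (a ^ c).
Check all 6^3 = 216 ordered triples (a,b,c).
  e.g. a=a1, b=a2, c=a3: lhs=a1 != rhs=0
  e.g. a=a1, b=a2, c=a4: lhs=a1 != rhs=0
Total violating triples: 24


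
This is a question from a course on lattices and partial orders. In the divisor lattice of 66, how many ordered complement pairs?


Complement pair (a,b): a meet b = bottom, a join b = top.
Here: gcd(a,b)=1 and lcm(a,b)=66, i.e. a*b=66 with a,b coprime.
Pairs found: (1,66), (2,33), (3,22), (6,11), ... (4 more)
Total ordered pairs: 8


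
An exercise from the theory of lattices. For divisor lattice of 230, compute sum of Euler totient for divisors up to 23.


Divisors of 230 up to 23: [1, 2, 5, 10, 23]
phi values: [1, 1, 4, 4, 22]
Sum = 32


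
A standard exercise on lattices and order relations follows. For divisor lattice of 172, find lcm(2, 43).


In a divisor lattice, join = lcm (least common multiple).
Compute lcm iteratively: start with first element, then lcm(current, next).
Elements: [2, 43]
lcm(2,43) = 86
Final lcm = 86


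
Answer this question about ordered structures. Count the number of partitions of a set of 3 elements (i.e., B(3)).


B(n) = number of set partitions of an n-element set.
B(n) satisfies the recurrence: B(n+1) = sum_k C(n,k)*B(k).
B(3) = 5


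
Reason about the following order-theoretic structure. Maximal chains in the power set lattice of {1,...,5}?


A maximal chain goes from the minimum element to a maximal element via cover relations.
Counting all min-to-max paths in the cover graph.
Total maximal chains: 120


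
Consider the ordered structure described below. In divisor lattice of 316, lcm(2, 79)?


Join=lcm.
gcd(2,79)=1
lcm=158


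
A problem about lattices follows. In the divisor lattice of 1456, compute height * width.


Height = length of longest chain minus 1; width = size of largest antichain.
A maximum chain: 1 | 13 | 91 | 182 | 364 | 728 | 1456  (height 6).
A maximum antichain: {4, 14, 26, 91}  (width 4).
Product = 6 * 4 = 24


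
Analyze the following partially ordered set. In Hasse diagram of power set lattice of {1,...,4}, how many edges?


A cover relation a -< b holds when a < b with no c strictly between.
Cover relations:
  {} -< {1}
  {} -< {2}
  {} -< {3}
  {} -< {4}
  {1} -< {1,2}
  {1} -< {1,3}
  {1} -< {1,4}
  {2} -< {1,2}
  ...24 more
Total: 32


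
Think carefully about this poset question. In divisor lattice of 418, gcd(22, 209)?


Meet=gcd.
gcd(22,209)=11


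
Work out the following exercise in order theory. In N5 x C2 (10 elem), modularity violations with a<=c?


Modular law: if a <= c then a v (b ^ c) = (a v b) ^ c.
Check all triples (a,b,c) with a <= c among 10 elements.
  e.g. a=(a,0), b=(c,0), c=(b,0): lhs=(a,0) != rhs=(b,0)
  e.g. a=(a,0), b=(c,1), c=(b,0): lhs=(a,0) != rhs=(b,0)
Total violating triples: 6


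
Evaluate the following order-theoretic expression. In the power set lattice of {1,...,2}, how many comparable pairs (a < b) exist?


A comparable pair {a,b} has a < b or b < a in the order.
Count unordered pairs where one element is strictly below the other.
Examples: {{},{1}}, {{},{2}}, {{},{1,2}}, {{1},{1,2}}, ...
Total comparable pairs: 5


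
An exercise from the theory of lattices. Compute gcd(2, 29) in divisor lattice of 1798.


In a divisor lattice, meet = gcd (greatest common divisor).
By Euclidean algorithm or factoring: gcd(2,29) = 1


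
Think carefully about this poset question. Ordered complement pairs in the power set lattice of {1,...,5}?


Complement pair (a,b): a meet b = bottom, a join b = top.
Here: A intersect B = {} and A union B = {1,...,5}.
Pairs found: ({},{1,2,3,4,5}), ({1},{2,3,4,5}), ({2},{1,3,4,5}), ({3},{1,2,4,5}), ... (28 more)
Total ordered pairs: 32


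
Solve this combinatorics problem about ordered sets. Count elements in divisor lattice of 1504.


Divisors of 1504: [1, 2, 4, 8, 16, 32, 47, 94, 188, 376, 752, 1504]
Count: 12


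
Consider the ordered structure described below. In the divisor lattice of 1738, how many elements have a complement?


An element a is complemented if some b has a meet b = bottom, a join b = top.
a is complemented iff gcd(a, n/a)=1, i.e. a is a unitary divisor of 1738.
Complemented elements: 1, 2, 11, 22, 79, 158, ... (2 more)
Count: 8


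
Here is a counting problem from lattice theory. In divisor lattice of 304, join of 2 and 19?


In a divisor lattice, join = lcm (least common multiple).
gcd(2,19) = 1
lcm(2,19) = 2*19/gcd = 38/1 = 38


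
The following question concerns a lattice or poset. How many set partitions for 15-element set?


B(n) = number of set partitions of an n-element set.
B(n) satisfies the recurrence: B(n+1) = sum_k C(n,k)*B(k).
B(15) = 1382958545


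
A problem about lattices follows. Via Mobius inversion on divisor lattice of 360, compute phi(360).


phi(n) = n * prod_{p|n} (1 - 1/p).
Prime divisors of 360: [2, 3, 5]
phi(360) = 360 * (1 - 1/2) * (1 - 1/3) * (1 - 1/5)
phi(360) = 96


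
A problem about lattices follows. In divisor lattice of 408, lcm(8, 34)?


Join=lcm.
gcd(8,34)=2
lcm=136


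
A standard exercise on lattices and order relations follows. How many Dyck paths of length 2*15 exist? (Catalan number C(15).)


C(n) = C(2n, n) / (n+1).
C(30, 15) = 155117520
C(15) = 155117520 / 16 = 9694845


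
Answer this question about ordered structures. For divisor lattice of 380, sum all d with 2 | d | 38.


Interval [2,38] in divisors of 380: [2, 38]
Sum = 40


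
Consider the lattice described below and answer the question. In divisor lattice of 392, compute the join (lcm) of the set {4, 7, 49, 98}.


In a divisor lattice, join = lcm (least common multiple).
Compute lcm iteratively: start with first element, then lcm(current, next).
Elements: [4, 7, 49, 98]
lcm(4,7) = 28
lcm(28,49) = 196
lcm(196,98) = 196
Final lcm = 196


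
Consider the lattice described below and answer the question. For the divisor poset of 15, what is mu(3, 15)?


In a divisor lattice, mu(a,b) = mu(b/a) where mu is the classical Mobius function.
b/a = 15/3 = 5
Prime factorization of 5: primes [5]
5 is squarefree with 1 prime factor(s), so mu(5) = (-1)^1 = -1


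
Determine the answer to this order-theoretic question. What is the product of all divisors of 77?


Divisors of 77: [1, 7, 11, 77]
Product = n^(d(n)/2) = 77^(4/2)
Product = 5929


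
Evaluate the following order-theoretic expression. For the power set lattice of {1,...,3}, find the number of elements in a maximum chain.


A chain is a totally ordered subset; we count the number of elements in a maximum chain.
Compute, for each element x, the size of the longest chain ending at x:
  {}: 1
  {1}: 2
  {2}: 2
  {3}: 2
  {1,2}: 3
  {1,3}: 3
  ...
A maximum chain: {} < {1} < {1,2} < {1,2,3}
Number of elements in the longest chain: 4


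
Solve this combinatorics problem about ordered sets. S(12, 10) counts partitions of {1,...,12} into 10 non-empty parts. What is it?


S(n,k) = k*S(n-1,k) + S(n-1,k-1).
S(11,10) = 55, S(11,9) = 1155
S(12,10) = 10*55 + 1155 = 550 + 1155
S(12,10) = 1705


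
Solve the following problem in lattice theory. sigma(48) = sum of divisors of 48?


sigma(n) = sum of divisors.
Divisors of 48: [1, 2, 3, 4, 6, 8, 12, 16, 24, 48]
Sum = 124


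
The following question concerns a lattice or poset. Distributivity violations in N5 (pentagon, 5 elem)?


Distributive law: a ^ (b v c) = (a ^ b) v (a ^ c).
Check all 5^3 = 125 ordered triples (a,b,c).
  e.g. a=b, b=a, c=c: lhs=b != rhs=a
  e.g. a=b, b=c, c=a: lhs=b != rhs=a
Total violating triples: 2


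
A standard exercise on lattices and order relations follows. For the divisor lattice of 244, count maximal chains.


A maximal chain goes from the minimum element to a maximal element via cover relations.
Counting all min-to-max paths in the cover graph.
Total maximal chains: 3


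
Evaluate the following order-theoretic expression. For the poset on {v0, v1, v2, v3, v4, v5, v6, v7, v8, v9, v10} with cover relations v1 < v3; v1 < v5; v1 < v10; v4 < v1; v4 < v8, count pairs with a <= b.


The order relation is {(a,b) : a <= b}, reflexive so it includes (a,a).
Examples: (v0,v0), (v1,v1), (v1,v10), (v1,v3), (v1,v5), ...
Total ordered pairs: 19


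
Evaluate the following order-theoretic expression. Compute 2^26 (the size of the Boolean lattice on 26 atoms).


Power set = 2^n.
2^26 = 67108864


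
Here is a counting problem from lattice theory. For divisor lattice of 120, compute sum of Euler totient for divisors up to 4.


Divisors of 120 up to 4: [1, 2, 3, 4]
phi values: [1, 1, 2, 2]
Sum = 6


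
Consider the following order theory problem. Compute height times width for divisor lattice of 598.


Height = length of longest chain minus 1; width = size of largest antichain.
A maximum chain: 1 | 23 | 299 | 598  (height 3).
A maximum antichain: {2, 13, 23}  (width 3).
Product = 3 * 3 = 9


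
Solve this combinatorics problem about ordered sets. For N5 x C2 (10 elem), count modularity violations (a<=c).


Modular law: if a <= c then a v (b ^ c) = (a v b) ^ c.
Check all triples (a,b,c) with a <= c among 10 elements.
  e.g. a=(a,0), b=(c,0), c=(b,0): lhs=(a,0) != rhs=(b,0)
  e.g. a=(a,0), b=(c,1), c=(b,0): lhs=(a,0) != rhs=(b,0)
Total violating triples: 6


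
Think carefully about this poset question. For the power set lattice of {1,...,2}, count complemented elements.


An element a is complemented if some b has a meet b = bottom, a join b = top.
every subset A has complement S\A, so all elements are complemented.
Complemented elements: {}, {1}, {2}, {1,2}
Count: 4


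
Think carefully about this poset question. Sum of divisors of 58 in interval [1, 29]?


Interval [1,29] in divisors of 58: [1, 29]
Sum = 30


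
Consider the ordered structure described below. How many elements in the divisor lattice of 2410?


Divisors of 2410: [1, 2, 5, 10, 241, 482, 1205, 2410]
Count: 8


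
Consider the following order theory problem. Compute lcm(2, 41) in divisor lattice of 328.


In a divisor lattice, join = lcm (least common multiple).
gcd(2,41) = 1
lcm(2,41) = 2*41/gcd = 82/1 = 82


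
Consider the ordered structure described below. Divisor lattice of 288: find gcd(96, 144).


In a divisor lattice, meet = gcd (greatest common divisor).
By Euclidean algorithm or factoring: gcd(96,144) = 48


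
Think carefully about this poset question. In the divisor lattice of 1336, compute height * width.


Height = length of longest chain minus 1; width = size of largest antichain.
A maximum chain: 1 | 167 | 334 | 668 | 1336  (height 4).
A maximum antichain: {2, 167}  (width 2).
Product = 4 * 2 = 8


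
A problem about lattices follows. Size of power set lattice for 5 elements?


Power set = 2^n.
2^5 = 32


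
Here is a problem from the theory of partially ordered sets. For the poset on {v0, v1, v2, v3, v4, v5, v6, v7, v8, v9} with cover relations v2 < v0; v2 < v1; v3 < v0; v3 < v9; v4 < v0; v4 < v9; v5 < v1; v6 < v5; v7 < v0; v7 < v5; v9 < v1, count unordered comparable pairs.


A comparable pair {a,b} has a < b or b < a in the order.
Count unordered pairs where one element is strictly below the other.
Examples: {v0,v2}, {v0,v3}, {v0,v4}, {v0,v7}, ...
Total comparable pairs: 15


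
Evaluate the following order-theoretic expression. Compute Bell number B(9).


B(n) = number of set partitions of an n-element set.
B(n) satisfies the recurrence: B(n+1) = sum_k C(n,k)*B(k).
B(9) = 21147


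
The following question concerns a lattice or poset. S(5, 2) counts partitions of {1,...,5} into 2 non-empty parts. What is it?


S(n,k) = k*S(n-1,k) + S(n-1,k-1).
S(4,2) = 7, S(4,1) = 1
S(5,2) = 2*7 + 1 = 14 + 1
S(5,2) = 15


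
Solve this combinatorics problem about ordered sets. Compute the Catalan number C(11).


C(n) = C(2n, n) / (n+1).
C(22, 11) = 705432
C(11) = 705432 / 12 = 58786


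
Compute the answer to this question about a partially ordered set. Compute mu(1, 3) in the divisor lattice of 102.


In a divisor lattice, mu(a,b) = mu(b/a) where mu is the classical Mobius function.
b/a = 3/1 = 3
Prime factorization of 3: primes [3]
3 is squarefree with 1 prime factor(s), so mu(3) = (-1)^1 = -1


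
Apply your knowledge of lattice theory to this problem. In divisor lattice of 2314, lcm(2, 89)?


Join=lcm.
gcd(2,89)=1
lcm=178


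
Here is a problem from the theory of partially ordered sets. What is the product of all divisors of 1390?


Divisors of 1390: [1, 2, 5, 10, 139, 278, 695, 1390]
Product = n^(d(n)/2) = 1390^(8/2)
Product = 3733010410000


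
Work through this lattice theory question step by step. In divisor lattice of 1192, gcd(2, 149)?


Meet=gcd.
gcd(2,149)=1


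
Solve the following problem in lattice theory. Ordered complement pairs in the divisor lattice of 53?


Complement pair (a,b): a meet b = bottom, a join b = top.
Here: gcd(a,b)=1 and lcm(a,b)=53, i.e. a*b=53 with a,b coprime.
Pairs found: (1,53), (53,1)
Total ordered pairs: 2


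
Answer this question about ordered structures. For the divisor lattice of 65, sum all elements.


sigma(n) = sum of divisors.
Divisors of 65: [1, 5, 13, 65]
Sum = 84


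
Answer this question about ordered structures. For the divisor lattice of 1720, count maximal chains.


A maximal chain goes from the minimum element to a maximal element via cover relations.
Counting all min-to-max paths in the cover graph.
Total maximal chains: 20


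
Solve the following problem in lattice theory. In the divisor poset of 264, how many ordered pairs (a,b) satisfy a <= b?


The order relation is {(a,b) : a <= b}, reflexive so it includes (a,a).
Examples: (1,1), (1,11), (1,12), (1,132), (1,2), ...
Total ordered pairs: 90


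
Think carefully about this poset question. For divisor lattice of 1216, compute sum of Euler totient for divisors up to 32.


Divisors of 1216 up to 32: [1, 2, 4, 8, 16, 19, 32]
phi values: [1, 1, 2, 4, 8, 18, 16]
Sum = 50


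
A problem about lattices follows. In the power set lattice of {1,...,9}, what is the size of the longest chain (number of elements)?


A chain is a totally ordered subset; we count the number of elements in a maximum chain.
Compute, for each element x, the size of the longest chain ending at x:
  {}: 1
  {1}: 2
  {2}: 2
  {3}: 2
  {4}: 2
  {5}: 2
  ...
A maximum chain: {} < {1} < {1,2} < {1,2,3} < {1,2,3,4} < {1,2,3,4,5} < {1,2,3,4,5,6} < {1,2,3,4,5,6,7} < {1,2,3,4,5,6,7,8} < {1,2,3,4,5,6,7,8,9}
Number of elements in the longest chain: 10


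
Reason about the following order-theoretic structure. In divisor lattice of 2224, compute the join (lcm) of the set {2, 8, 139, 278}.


In a divisor lattice, join = lcm (least common multiple).
Compute lcm iteratively: start with first element, then lcm(current, next).
Elements: [2, 8, 139, 278]
lcm(2,8) = 8
lcm(8,139) = 1112
lcm(1112,278) = 1112
Final lcm = 1112


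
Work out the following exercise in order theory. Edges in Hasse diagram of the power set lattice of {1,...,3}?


A cover relation a -< b holds when a < b with no c strictly between.
Cover relations:
  {} -< {1}
  {} -< {2}
  {} -< {3}
  {1} -< {1,2}
  {1} -< {1,3}
  {2} -< {1,2}
  {2} -< {2,3}
  {3} -< {1,3}
  ...4 more
Total: 12


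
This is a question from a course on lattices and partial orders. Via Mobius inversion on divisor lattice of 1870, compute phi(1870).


phi(n) = n * prod_{p|n} (1 - 1/p).
Prime divisors of 1870: [2, 5, 11, 17]
phi(1870) = 1870 * (1 - 1/2) * (1 - 1/5) * (1 - 1/11) * (1 - 1/17)
phi(1870) = 640


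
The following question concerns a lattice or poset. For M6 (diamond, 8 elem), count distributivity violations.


Distributive law: a ^ (b v c) = (a ^ b) v (a ^ c).
Check all 8^3 = 512 ordered triples (a,b,c).
  e.g. a=a1, b=a2, c=a3: lhs=a1 != rhs=0
  e.g. a=a1, b=a2, c=a4: lhs=a1 != rhs=0
Total violating triples: 120


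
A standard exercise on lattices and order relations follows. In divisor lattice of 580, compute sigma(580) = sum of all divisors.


sigma(n) = sum of divisors.
Divisors of 580: [1, 2, 4, 5, 10, 20, 29, 58, 116, 145, 290, 580]
Sum = 1260


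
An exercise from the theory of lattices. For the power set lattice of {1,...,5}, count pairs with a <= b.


The order relation is {(a,b) : a <= b}, reflexive so it includes (a,a).
Examples: ({},{}), ({},{1,2}), ({},{1,2,3}), ({},{1,2,3,4}), ({},{1,2,3,4,5}), ...
Total ordered pairs: 243


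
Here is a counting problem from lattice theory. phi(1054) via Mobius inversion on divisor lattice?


phi(n) = n * prod_{p|n} (1 - 1/p).
Prime divisors of 1054: [2, 17, 31]
phi(1054) = 1054 * (1 - 1/2) * (1 - 1/17) * (1 - 1/31)
phi(1054) = 480


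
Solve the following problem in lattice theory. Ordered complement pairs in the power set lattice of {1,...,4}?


Complement pair (a,b): a meet b = bottom, a join b = top.
Here: A intersect B = {} and A union B = {1,...,4}.
Pairs found: ({},{1,2,3,4}), ({1},{2,3,4}), ({2},{1,3,4}), ({3},{1,2,4}), ... (12 more)
Total ordered pairs: 16


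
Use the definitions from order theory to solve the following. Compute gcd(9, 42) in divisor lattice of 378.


In a divisor lattice, meet = gcd (greatest common divisor).
By Euclidean algorithm or factoring: gcd(9,42) = 3


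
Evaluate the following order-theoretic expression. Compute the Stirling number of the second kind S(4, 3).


S(n,k) = k*S(n-1,k) + S(n-1,k-1).
S(3,3) = 1, S(3,2) = 3
S(4,3) = 3*1 + 3 = 3 + 3
S(4,3) = 6


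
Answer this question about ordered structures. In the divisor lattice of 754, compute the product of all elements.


Divisors of 754: [1, 2, 13, 26, 29, 58, 377, 754]
Product = n^(d(n)/2) = 754^(8/2)
Product = 323210442256


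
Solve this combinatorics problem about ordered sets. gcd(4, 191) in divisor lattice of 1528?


Meet=gcd.
gcd(4,191)=1


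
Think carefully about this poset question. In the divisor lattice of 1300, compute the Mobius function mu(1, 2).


In a divisor lattice, mu(a,b) = mu(b/a) where mu is the classical Mobius function.
b/a = 2/1 = 2
Prime factorization of 2: primes [2]
2 is squarefree with 1 prime factor(s), so mu(2) = (-1)^1 = -1


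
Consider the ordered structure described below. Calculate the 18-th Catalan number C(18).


C(n) = C(2n, n) / (n+1).
C(36, 18) = 9075135300
C(18) = 9075135300 / 19 = 477638700


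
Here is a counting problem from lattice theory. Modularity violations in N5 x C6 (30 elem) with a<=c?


Modular law: if a <= c then a v (b ^ c) = (a v b) ^ c.
Check all triples (a,b,c) with a <= c among 30 elements.
  e.g. a=(a,0), b=(c,0), c=(b,0): lhs=(a,0) != rhs=(b,0)
  e.g. a=(a,0), b=(c,1), c=(b,0): lhs=(a,0) != rhs=(b,0)
Total violating triples: 126


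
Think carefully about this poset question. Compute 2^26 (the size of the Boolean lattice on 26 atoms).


Power set = 2^n.
2^26 = 67108864


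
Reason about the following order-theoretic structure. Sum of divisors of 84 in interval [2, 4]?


Interval [2,4] in divisors of 84: [2, 4]
Sum = 6


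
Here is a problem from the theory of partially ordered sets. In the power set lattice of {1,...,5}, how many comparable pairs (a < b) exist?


A comparable pair {a,b} has a < b or b < a in the order.
Count unordered pairs where one element is strictly below the other.
Examples: {{},{1}}, {{},{2}}, {{},{3}}, {{},{4}}, ...
Total comparable pairs: 211


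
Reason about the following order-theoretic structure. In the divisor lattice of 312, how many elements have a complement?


An element a is complemented if some b has a meet b = bottom, a join b = top.
a is complemented iff gcd(a, n/a)=1, i.e. a is a unitary divisor of 312.
Complemented elements: 1, 3, 8, 13, 24, 39, ... (2 more)
Count: 8
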